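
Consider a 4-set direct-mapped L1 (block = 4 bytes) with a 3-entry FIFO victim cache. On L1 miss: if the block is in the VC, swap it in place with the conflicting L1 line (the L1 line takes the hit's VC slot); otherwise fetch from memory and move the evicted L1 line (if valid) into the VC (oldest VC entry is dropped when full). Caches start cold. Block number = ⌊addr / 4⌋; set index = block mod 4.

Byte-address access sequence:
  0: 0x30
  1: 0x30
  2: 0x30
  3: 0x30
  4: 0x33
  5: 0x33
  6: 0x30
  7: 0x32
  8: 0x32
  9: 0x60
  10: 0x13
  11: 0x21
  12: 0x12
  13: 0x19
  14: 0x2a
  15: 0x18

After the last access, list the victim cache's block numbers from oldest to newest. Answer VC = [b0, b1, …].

0: 0x30 (blk 12, set 0) → MISS  vc=[]
1: 0x30 (blk 12, set 0) → L1-HIT  vc=[]
2: 0x30 (blk 12, set 0) → L1-HIT  vc=[]
3: 0x30 (blk 12, set 0) → L1-HIT  vc=[]
4: 0x33 (blk 12, set 0) → L1-HIT  vc=[]
5: 0x33 (blk 12, set 0) → L1-HIT  vc=[]
6: 0x30 (blk 12, set 0) → L1-HIT  vc=[]
7: 0x32 (blk 12, set 0) → L1-HIT  vc=[]
8: 0x32 (blk 12, set 0) → L1-HIT  vc=[]
9: 0x60 (blk 24, set 0) → MISS  vc=[12]
10: 0x13 (blk 4, set 0) → MISS  vc=[12, 24]
11: 0x21 (blk 8, set 0) → MISS  vc=[12, 24, 4]
12: 0x12 (blk 4, set 0) → VC-HIT  vc=[12, 24, 8]
13: 0x19 (blk 6, set 2) → MISS  vc=[12, 24, 8]
14: 0x2a (blk 10, set 2) → MISS  vc=[24, 8, 6]
15: 0x18 (blk 6, set 2) → VC-HIT  vc=[24, 8, 10]

VC = [24, 8, 10]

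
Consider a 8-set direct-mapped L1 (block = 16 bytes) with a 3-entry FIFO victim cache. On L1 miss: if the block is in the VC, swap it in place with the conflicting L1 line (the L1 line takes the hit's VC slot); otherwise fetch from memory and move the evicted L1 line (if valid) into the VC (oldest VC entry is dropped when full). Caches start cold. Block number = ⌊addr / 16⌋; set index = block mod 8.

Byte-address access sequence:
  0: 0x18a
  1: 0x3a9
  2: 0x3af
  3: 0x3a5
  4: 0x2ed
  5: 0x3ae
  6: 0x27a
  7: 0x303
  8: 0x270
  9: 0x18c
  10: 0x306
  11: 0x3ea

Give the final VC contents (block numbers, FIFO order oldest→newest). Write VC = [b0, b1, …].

VC = [24, 46]

#0 0x18a→b24/s0 MISS; vc=[]
#1 0x3a9→b58/s2 MISS; vc=[]
#2 0x3af→b58/s2 L1-HIT; vc=[]
#3 0x3a5→b58/s2 L1-HIT; vc=[]
#4 0x2ed→b46/s6 MISS; vc=[]
#5 0x3ae→b58/s2 L1-HIT; vc=[]
#6 0x27a→b39/s7 MISS; vc=[]
#7 0x303→b48/s0 MISS; vc=[24]
#8 0x270→b39/s7 L1-HIT; vc=[24]
#9 0x18c→b24/s0 VC-HIT; vc=[48]
#10 0x306→b48/s0 VC-HIT; vc=[24]
#11 0x3ea→b62/s6 MISS; vc=[24,46]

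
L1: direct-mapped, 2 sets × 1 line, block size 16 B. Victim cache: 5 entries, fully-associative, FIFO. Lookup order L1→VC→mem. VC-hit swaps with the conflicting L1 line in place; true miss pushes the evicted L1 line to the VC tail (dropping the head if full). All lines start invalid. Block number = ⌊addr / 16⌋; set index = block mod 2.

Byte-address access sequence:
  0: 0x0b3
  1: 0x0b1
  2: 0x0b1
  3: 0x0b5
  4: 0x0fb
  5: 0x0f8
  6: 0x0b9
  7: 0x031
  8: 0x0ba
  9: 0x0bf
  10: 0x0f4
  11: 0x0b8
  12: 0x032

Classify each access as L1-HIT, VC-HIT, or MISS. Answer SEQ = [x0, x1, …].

SEQ = [MISS, L1-HIT, L1-HIT, L1-HIT, MISS, L1-HIT, VC-HIT, MISS, VC-HIT, L1-HIT, VC-HIT, VC-HIT, VC-HIT]

0: 0xb3 (blk 11, set 1) → MISS  vc=[]
1: 0xb1 (blk 11, set 1) → L1-HIT  vc=[]
2: 0xb1 (blk 11, set 1) → L1-HIT  vc=[]
3: 0xb5 (blk 11, set 1) → L1-HIT  vc=[]
4: 0xfb (blk 15, set 1) → MISS  vc=[11]
5: 0xf8 (blk 15, set 1) → L1-HIT  vc=[11]
6: 0xb9 (blk 11, set 1) → VC-HIT  vc=[15]
7: 0x31 (blk 3, set 1) → MISS  vc=[15, 11]
8: 0xba (blk 11, set 1) → VC-HIT  vc=[15, 3]
9: 0xbf (blk 11, set 1) → L1-HIT  vc=[15, 3]
10: 0xf4 (blk 15, set 1) → VC-HIT  vc=[11, 3]
11: 0xb8 (blk 11, set 1) → VC-HIT  vc=[15, 3]
12: 0x32 (blk 3, set 1) → VC-HIT  vc=[15, 11]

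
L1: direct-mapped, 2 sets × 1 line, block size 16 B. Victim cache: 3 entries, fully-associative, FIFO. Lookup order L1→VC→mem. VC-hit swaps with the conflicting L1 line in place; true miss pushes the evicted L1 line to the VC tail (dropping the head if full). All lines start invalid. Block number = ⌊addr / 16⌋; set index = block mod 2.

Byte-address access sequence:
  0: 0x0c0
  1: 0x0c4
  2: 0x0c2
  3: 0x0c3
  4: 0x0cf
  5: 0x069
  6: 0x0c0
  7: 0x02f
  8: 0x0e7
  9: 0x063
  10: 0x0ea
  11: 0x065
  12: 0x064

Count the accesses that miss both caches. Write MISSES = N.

  [0] addr=0xc0 blk=12 s=0: MISS | VC []
  [1] addr=0xc4 blk=12 s=0: L1-HIT | VC []
  [2] addr=0xc2 blk=12 s=0: L1-HIT | VC []
  [3] addr=0xc3 blk=12 s=0: L1-HIT | VC []
  [4] addr=0xcf blk=12 s=0: L1-HIT | VC []
  [5] addr=0x69 blk=6 s=0: MISS | VC [12]
  [6] addr=0xc0 blk=12 s=0: VC-HIT | VC [6]
  [7] addr=0x2f blk=2 s=0: MISS | VC [6, 12]
  [8] addr=0xe7 blk=14 s=0: MISS | VC [6, 12, 2]
  [9] addr=0x63 blk=6 s=0: VC-HIT | VC [14, 12, 2]
  [10] addr=0xea blk=14 s=0: VC-HIT | VC [6, 12, 2]
  [11] addr=0x65 blk=6 s=0: VC-HIT | VC [14, 12, 2]
  [12] addr=0x64 blk=6 s=0: L1-HIT | VC [14, 12, 2]

MISSES = 4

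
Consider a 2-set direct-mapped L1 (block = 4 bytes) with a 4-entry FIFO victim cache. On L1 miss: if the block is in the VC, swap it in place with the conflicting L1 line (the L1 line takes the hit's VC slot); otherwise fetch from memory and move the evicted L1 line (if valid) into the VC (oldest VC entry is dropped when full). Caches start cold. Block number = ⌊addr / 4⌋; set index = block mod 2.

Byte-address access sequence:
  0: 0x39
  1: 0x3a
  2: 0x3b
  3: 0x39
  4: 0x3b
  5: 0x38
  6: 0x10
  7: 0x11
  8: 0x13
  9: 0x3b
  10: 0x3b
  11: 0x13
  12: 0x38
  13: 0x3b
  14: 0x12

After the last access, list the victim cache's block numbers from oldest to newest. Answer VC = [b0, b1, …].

#0 0x39→b14/s0 MISS; vc=[]
#1 0x3a→b14/s0 L1-HIT; vc=[]
#2 0x3b→b14/s0 L1-HIT; vc=[]
#3 0x39→b14/s0 L1-HIT; vc=[]
#4 0x3b→b14/s0 L1-HIT; vc=[]
#5 0x38→b14/s0 L1-HIT; vc=[]
#6 0x10→b4/s0 MISS; vc=[14]
#7 0x11→b4/s0 L1-HIT; vc=[14]
#8 0x13→b4/s0 L1-HIT; vc=[14]
#9 0x3b→b14/s0 VC-HIT; vc=[4]
#10 0x3b→b14/s0 L1-HIT; vc=[4]
#11 0x13→b4/s0 VC-HIT; vc=[14]
#12 0x38→b14/s0 VC-HIT; vc=[4]
#13 0x3b→b14/s0 L1-HIT; vc=[4]
#14 0x12→b4/s0 VC-HIT; vc=[14]

VC = [14]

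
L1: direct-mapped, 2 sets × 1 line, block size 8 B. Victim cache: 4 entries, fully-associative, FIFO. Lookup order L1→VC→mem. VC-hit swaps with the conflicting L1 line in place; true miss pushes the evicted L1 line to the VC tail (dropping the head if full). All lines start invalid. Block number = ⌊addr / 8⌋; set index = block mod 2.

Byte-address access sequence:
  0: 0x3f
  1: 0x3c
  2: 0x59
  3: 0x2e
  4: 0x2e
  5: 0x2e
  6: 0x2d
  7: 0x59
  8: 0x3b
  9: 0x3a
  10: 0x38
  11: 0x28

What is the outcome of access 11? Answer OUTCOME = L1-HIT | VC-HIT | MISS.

OUTCOME = VC-HIT

#0 0x3f→b7/s1 MISS; vc=[]
#1 0x3c→b7/s1 L1-HIT; vc=[]
#2 0x59→b11/s1 MISS; vc=[7]
#3 0x2e→b5/s1 MISS; vc=[7,11]
#4 0x2e→b5/s1 L1-HIT; vc=[7,11]
#5 0x2e→b5/s1 L1-HIT; vc=[7,11]
#6 0x2d→b5/s1 L1-HIT; vc=[7,11]
#7 0x59→b11/s1 VC-HIT; vc=[7,5]
#8 0x3b→b7/s1 VC-HIT; vc=[11,5]
#9 0x3a→b7/s1 L1-HIT; vc=[11,5]
#10 0x38→b7/s1 L1-HIT; vc=[11,5]
#11 0x28→b5/s1 VC-HIT; vc=[11,7]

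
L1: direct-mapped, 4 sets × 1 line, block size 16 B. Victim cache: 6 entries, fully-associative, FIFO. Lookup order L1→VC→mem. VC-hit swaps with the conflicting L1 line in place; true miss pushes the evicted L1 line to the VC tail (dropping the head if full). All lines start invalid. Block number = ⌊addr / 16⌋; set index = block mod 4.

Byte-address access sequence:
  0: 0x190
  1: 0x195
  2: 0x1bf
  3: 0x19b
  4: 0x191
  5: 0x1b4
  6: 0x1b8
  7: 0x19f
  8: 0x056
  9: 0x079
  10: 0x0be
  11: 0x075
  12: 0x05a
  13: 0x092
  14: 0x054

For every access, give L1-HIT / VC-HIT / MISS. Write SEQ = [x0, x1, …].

SEQ = [MISS, L1-HIT, MISS, L1-HIT, L1-HIT, L1-HIT, L1-HIT, L1-HIT, MISS, MISS, MISS, VC-HIT, L1-HIT, MISS, VC-HIT]

  [0] addr=0x190 blk=25 s=1: MISS | VC []
  [1] addr=0x195 blk=25 s=1: L1-HIT | VC []
  [2] addr=0x1bf blk=27 s=3: MISS | VC []
  [3] addr=0x19b blk=25 s=1: L1-HIT | VC []
  [4] addr=0x191 blk=25 s=1: L1-HIT | VC []
  [5] addr=0x1b4 blk=27 s=3: L1-HIT | VC []
  [6] addr=0x1b8 blk=27 s=3: L1-HIT | VC []
  [7] addr=0x19f blk=25 s=1: L1-HIT | VC []
  [8] addr=0x56 blk=5 s=1: MISS | VC [25]
  [9] addr=0x79 blk=7 s=3: MISS | VC [25, 27]
  [10] addr=0xbe blk=11 s=3: MISS | VC [25, 27, 7]
  [11] addr=0x75 blk=7 s=3: VC-HIT | VC [25, 27, 11]
  [12] addr=0x5a blk=5 s=1: L1-HIT | VC [25, 27, 11]
  [13] addr=0x92 blk=9 s=1: MISS | VC [25, 27, 11, 5]
  [14] addr=0x54 blk=5 s=1: VC-HIT | VC [25, 27, 11, 9]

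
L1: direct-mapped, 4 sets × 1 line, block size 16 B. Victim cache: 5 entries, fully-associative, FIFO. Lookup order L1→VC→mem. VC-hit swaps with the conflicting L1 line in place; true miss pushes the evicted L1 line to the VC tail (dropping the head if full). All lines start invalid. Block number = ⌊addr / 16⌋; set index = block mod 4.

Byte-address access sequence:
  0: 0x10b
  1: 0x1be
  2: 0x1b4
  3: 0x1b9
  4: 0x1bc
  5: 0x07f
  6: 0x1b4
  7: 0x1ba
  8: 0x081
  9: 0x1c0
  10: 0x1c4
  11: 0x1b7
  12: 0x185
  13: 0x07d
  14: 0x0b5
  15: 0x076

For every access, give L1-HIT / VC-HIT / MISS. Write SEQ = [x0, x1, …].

SEQ = [MISS, MISS, L1-HIT, L1-HIT, L1-HIT, MISS, VC-HIT, L1-HIT, MISS, MISS, L1-HIT, L1-HIT, MISS, VC-HIT, MISS, VC-HIT]

#0 0x10b→b16/s0 MISS; vc=[]
#1 0x1be→b27/s3 MISS; vc=[]
#2 0x1b4→b27/s3 L1-HIT; vc=[]
#3 0x1b9→b27/s3 L1-HIT; vc=[]
#4 0x1bc→b27/s3 L1-HIT; vc=[]
#5 0x7f→b7/s3 MISS; vc=[27]
#6 0x1b4→b27/s3 VC-HIT; vc=[7]
#7 0x1ba→b27/s3 L1-HIT; vc=[7]
#8 0x81→b8/s0 MISS; vc=[7,16]
#9 0x1c0→b28/s0 MISS; vc=[7,16,8]
#10 0x1c4→b28/s0 L1-HIT; vc=[7,16,8]
#11 0x1b7→b27/s3 L1-HIT; vc=[7,16,8]
#12 0x185→b24/s0 MISS; vc=[7,16,8,28]
#13 0x7d→b7/s3 VC-HIT; vc=[27,16,8,28]
#14 0xb5→b11/s3 MISS; vc=[27,16,8,28,7]
#15 0x76→b7/s3 VC-HIT; vc=[27,16,8,28,11]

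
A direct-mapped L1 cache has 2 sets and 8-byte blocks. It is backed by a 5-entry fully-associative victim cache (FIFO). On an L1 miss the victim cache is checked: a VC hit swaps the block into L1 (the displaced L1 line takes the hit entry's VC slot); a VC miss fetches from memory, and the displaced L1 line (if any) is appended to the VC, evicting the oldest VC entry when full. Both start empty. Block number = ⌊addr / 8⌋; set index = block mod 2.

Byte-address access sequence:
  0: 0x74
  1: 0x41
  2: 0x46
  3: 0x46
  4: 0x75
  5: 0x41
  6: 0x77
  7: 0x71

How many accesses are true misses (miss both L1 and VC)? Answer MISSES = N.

  [0] addr=0x74 blk=14 s=0: MISS | VC []
  [1] addr=0x41 blk=8 s=0: MISS | VC [14]
  [2] addr=0x46 blk=8 s=0: L1-HIT | VC [14]
  [3] addr=0x46 blk=8 s=0: L1-HIT | VC [14]
  [4] addr=0x75 blk=14 s=0: VC-HIT | VC [8]
  [5] addr=0x41 blk=8 s=0: VC-HIT | VC [14]
  [6] addr=0x77 blk=14 s=0: VC-HIT | VC [8]
  [7] addr=0x71 blk=14 s=0: L1-HIT | VC [8]

MISSES = 2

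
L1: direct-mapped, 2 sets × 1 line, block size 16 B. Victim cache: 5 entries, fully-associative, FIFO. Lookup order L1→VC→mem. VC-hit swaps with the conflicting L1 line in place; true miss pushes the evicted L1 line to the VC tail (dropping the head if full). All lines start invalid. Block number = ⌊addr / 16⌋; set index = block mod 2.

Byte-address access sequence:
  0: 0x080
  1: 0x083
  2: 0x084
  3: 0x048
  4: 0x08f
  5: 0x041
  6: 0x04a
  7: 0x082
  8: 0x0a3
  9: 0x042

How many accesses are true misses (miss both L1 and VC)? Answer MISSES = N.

#0 0x80→b8/s0 MISS; vc=[]
#1 0x83→b8/s0 L1-HIT; vc=[]
#2 0x84→b8/s0 L1-HIT; vc=[]
#3 0x48→b4/s0 MISS; vc=[8]
#4 0x8f→b8/s0 VC-HIT; vc=[4]
#5 0x41→b4/s0 VC-HIT; vc=[8]
#6 0x4a→b4/s0 L1-HIT; vc=[8]
#7 0x82→b8/s0 VC-HIT; vc=[4]
#8 0xa3→b10/s0 MISS; vc=[4,8]
#9 0x42→b4/s0 VC-HIT; vc=[10,8]

MISSES = 3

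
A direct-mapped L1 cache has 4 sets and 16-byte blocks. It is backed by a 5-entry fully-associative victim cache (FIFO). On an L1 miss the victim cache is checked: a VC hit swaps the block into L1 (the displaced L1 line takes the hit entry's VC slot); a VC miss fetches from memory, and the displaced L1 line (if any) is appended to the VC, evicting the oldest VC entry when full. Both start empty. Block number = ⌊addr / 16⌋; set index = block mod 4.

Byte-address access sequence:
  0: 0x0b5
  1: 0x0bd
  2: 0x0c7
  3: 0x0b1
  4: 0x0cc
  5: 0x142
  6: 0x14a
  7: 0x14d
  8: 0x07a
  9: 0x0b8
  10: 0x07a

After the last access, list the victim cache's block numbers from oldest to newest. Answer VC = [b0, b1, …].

VC = [12, 11]

0: 0xb5 (blk 11, set 3) → MISS  vc=[]
1: 0xbd (blk 11, set 3) → L1-HIT  vc=[]
2: 0xc7 (blk 12, set 0) → MISS  vc=[]
3: 0xb1 (blk 11, set 3) → L1-HIT  vc=[]
4: 0xcc (blk 12, set 0) → L1-HIT  vc=[]
5: 0x142 (blk 20, set 0) → MISS  vc=[12]
6: 0x14a (blk 20, set 0) → L1-HIT  vc=[12]
7: 0x14d (blk 20, set 0) → L1-HIT  vc=[12]
8: 0x7a (blk 7, set 3) → MISS  vc=[12, 11]
9: 0xb8 (blk 11, set 3) → VC-HIT  vc=[12, 7]
10: 0x7a (blk 7, set 3) → VC-HIT  vc=[12, 11]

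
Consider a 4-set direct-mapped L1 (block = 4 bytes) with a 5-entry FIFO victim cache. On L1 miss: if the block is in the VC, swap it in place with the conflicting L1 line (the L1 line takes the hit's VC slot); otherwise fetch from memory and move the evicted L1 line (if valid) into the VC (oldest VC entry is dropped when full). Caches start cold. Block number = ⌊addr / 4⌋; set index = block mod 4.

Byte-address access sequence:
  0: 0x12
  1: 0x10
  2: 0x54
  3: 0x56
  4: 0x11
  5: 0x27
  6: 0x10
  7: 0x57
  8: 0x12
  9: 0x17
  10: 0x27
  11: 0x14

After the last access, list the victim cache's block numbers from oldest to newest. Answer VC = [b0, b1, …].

VC = [9, 21]

  [0] addr=0x12 blk=4 s=0: MISS | VC []
  [1] addr=0x10 blk=4 s=0: L1-HIT | VC []
  [2] addr=0x54 blk=21 s=1: MISS | VC []
  [3] addr=0x56 blk=21 s=1: L1-HIT | VC []
  [4] addr=0x11 blk=4 s=0: L1-HIT | VC []
  [5] addr=0x27 blk=9 s=1: MISS | VC [21]
  [6] addr=0x10 blk=4 s=0: L1-HIT | VC [21]
  [7] addr=0x57 blk=21 s=1: VC-HIT | VC [9]
  [8] addr=0x12 blk=4 s=0: L1-HIT | VC [9]
  [9] addr=0x17 blk=5 s=1: MISS | VC [9, 21]
  [10] addr=0x27 blk=9 s=1: VC-HIT | VC [5, 21]
  [11] addr=0x14 blk=5 s=1: VC-HIT | VC [9, 21]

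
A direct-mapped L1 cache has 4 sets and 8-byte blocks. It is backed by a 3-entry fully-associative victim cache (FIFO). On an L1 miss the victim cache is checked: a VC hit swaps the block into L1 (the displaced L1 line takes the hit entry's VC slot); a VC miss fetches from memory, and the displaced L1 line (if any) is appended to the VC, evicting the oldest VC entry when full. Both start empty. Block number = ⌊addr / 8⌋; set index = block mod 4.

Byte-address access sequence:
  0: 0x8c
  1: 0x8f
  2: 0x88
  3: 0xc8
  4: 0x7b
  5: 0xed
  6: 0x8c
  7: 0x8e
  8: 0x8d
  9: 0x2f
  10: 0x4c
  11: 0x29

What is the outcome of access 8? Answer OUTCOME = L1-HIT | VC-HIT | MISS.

OUTCOME = L1-HIT

  [0] addr=0x8c blk=17 s=1: MISS | VC []
  [1] addr=0x8f blk=17 s=1: L1-HIT | VC []
  [2] addr=0x88 blk=17 s=1: L1-HIT | VC []
  [3] addr=0xc8 blk=25 s=1: MISS | VC [17]
  [4] addr=0x7b blk=15 s=3: MISS | VC [17]
  [5] addr=0xed blk=29 s=1: MISS | VC [17, 25]
  [6] addr=0x8c blk=17 s=1: VC-HIT | VC [29, 25]
  [7] addr=0x8e blk=17 s=1: L1-HIT | VC [29, 25]
  [8] addr=0x8d blk=17 s=1: L1-HIT | VC [29, 25]
  [9] addr=0x2f blk=5 s=1: MISS | VC [29, 25, 17]
  [10] addr=0x4c blk=9 s=1: MISS | VC [25, 17, 5]
  [11] addr=0x29 blk=5 s=1: VC-HIT | VC [25, 17, 9]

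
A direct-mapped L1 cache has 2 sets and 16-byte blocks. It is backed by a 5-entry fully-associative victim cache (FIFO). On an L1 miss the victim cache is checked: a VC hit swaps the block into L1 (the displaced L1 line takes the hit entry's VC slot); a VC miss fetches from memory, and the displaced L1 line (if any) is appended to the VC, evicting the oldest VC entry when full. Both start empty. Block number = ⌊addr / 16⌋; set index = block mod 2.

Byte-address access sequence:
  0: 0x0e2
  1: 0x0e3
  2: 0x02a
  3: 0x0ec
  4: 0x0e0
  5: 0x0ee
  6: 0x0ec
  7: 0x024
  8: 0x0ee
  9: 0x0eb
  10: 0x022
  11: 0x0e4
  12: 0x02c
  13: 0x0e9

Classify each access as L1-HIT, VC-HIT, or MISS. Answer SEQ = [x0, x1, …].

SEQ = [MISS, L1-HIT, MISS, VC-HIT, L1-HIT, L1-HIT, L1-HIT, VC-HIT, VC-HIT, L1-HIT, VC-HIT, VC-HIT, VC-HIT, VC-HIT]

0: 0xe2 (blk 14, set 0) → MISS  vc=[]
1: 0xe3 (blk 14, set 0) → L1-HIT  vc=[]
2: 0x2a (blk 2, set 0) → MISS  vc=[14]
3: 0xec (blk 14, set 0) → VC-HIT  vc=[2]
4: 0xe0 (blk 14, set 0) → L1-HIT  vc=[2]
5: 0xee (blk 14, set 0) → L1-HIT  vc=[2]
6: 0xec (blk 14, set 0) → L1-HIT  vc=[2]
7: 0x24 (blk 2, set 0) → VC-HIT  vc=[14]
8: 0xee (blk 14, set 0) → VC-HIT  vc=[2]
9: 0xeb (blk 14, set 0) → L1-HIT  vc=[2]
10: 0x22 (blk 2, set 0) → VC-HIT  vc=[14]
11: 0xe4 (blk 14, set 0) → VC-HIT  vc=[2]
12: 0x2c (blk 2, set 0) → VC-HIT  vc=[14]
13: 0xe9 (blk 14, set 0) → VC-HIT  vc=[2]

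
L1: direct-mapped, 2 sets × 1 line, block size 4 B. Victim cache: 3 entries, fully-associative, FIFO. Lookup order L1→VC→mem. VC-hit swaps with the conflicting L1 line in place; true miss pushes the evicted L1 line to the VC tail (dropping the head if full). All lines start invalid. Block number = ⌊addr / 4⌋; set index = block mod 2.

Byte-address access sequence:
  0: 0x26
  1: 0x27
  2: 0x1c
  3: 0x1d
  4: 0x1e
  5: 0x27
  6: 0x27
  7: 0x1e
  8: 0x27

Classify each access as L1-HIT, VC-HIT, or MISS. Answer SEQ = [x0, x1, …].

SEQ = [MISS, L1-HIT, MISS, L1-HIT, L1-HIT, VC-HIT, L1-HIT, VC-HIT, VC-HIT]

#0 0x26→b9/s1 MISS; vc=[]
#1 0x27→b9/s1 L1-HIT; vc=[]
#2 0x1c→b7/s1 MISS; vc=[9]
#3 0x1d→b7/s1 L1-HIT; vc=[9]
#4 0x1e→b7/s1 L1-HIT; vc=[9]
#5 0x27→b9/s1 VC-HIT; vc=[7]
#6 0x27→b9/s1 L1-HIT; vc=[7]
#7 0x1e→b7/s1 VC-HIT; vc=[9]
#8 0x27→b9/s1 VC-HIT; vc=[7]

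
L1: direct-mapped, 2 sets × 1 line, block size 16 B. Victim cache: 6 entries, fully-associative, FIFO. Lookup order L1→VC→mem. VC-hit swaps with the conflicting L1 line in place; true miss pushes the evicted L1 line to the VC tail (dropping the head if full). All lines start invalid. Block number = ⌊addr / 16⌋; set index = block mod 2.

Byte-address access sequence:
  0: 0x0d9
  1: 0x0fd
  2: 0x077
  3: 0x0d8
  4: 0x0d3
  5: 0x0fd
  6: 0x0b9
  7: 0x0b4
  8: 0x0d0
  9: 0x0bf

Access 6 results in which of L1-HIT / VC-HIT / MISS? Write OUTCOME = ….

OUTCOME = MISS

0: 0xd9 (blk 13, set 1) → MISS  vc=[]
1: 0xfd (blk 15, set 1) → MISS  vc=[13]
2: 0x77 (blk 7, set 1) → MISS  vc=[13, 15]
3: 0xd8 (blk 13, set 1) → VC-HIT  vc=[7, 15]
4: 0xd3 (blk 13, set 1) → L1-HIT  vc=[7, 15]
5: 0xfd (blk 15, set 1) → VC-HIT  vc=[7, 13]
6: 0xb9 (blk 11, set 1) → MISS  vc=[7, 13, 15]
7: 0xb4 (blk 11, set 1) → L1-HIT  vc=[7, 13, 15]
8: 0xd0 (blk 13, set 1) → VC-HIT  vc=[7, 11, 15]
9: 0xbf (blk 11, set 1) → VC-HIT  vc=[7, 13, 15]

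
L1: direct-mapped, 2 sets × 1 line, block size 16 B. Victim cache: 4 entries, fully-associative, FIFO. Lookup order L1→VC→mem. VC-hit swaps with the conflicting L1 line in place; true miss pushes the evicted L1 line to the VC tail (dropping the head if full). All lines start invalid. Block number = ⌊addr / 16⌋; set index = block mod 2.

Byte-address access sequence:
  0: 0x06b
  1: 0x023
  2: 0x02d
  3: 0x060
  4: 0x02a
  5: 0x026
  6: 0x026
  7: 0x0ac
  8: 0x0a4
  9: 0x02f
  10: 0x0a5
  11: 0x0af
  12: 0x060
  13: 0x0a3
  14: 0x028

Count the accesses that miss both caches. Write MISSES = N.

  [0] addr=0x6b blk=6 s=0: MISS | VC []
  [1] addr=0x23 blk=2 s=0: MISS | VC [6]
  [2] addr=0x2d blk=2 s=0: L1-HIT | VC [6]
  [3] addr=0x60 blk=6 s=0: VC-HIT | VC [2]
  [4] addr=0x2a blk=2 s=0: VC-HIT | VC [6]
  [5] addr=0x26 blk=2 s=0: L1-HIT | VC [6]
  [6] addr=0x26 blk=2 s=0: L1-HIT | VC [6]
  [7] addr=0xac blk=10 s=0: MISS | VC [6, 2]
  [8] addr=0xa4 blk=10 s=0: L1-HIT | VC [6, 2]
  [9] addr=0x2f blk=2 s=0: VC-HIT | VC [6, 10]
  [10] addr=0xa5 blk=10 s=0: VC-HIT | VC [6, 2]
  [11] addr=0xaf blk=10 s=0: L1-HIT | VC [6, 2]
  [12] addr=0x60 blk=6 s=0: VC-HIT | VC [10, 2]
  [13] addr=0xa3 blk=10 s=0: VC-HIT | VC [6, 2]
  [14] addr=0x28 blk=2 s=0: VC-HIT | VC [6, 10]

MISSES = 3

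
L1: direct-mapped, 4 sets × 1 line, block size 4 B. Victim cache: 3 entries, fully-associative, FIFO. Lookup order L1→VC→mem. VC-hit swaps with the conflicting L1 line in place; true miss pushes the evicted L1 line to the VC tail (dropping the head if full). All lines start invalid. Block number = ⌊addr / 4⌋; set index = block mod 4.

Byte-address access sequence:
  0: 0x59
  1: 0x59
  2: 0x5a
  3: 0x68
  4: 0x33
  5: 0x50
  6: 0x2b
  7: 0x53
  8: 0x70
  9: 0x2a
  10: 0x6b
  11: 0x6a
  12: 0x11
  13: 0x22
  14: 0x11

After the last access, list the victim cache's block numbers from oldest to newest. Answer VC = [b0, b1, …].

VC = [20, 28, 8]

  [0] addr=0x59 blk=22 s=2: MISS | VC []
  [1] addr=0x59 blk=22 s=2: L1-HIT | VC []
  [2] addr=0x5a blk=22 s=2: L1-HIT | VC []
  [3] addr=0x68 blk=26 s=2: MISS | VC [22]
  [4] addr=0x33 blk=12 s=0: MISS | VC [22]
  [5] addr=0x50 blk=20 s=0: MISS | VC [22, 12]
  [6] addr=0x2b blk=10 s=2: MISS | VC [22, 12, 26]
  [7] addr=0x53 blk=20 s=0: L1-HIT | VC [22, 12, 26]
  [8] addr=0x70 blk=28 s=0: MISS | VC [12, 26, 20]
  [9] addr=0x2a blk=10 s=2: L1-HIT | VC [12, 26, 20]
  [10] addr=0x6b blk=26 s=2: VC-HIT | VC [12, 10, 20]
  [11] addr=0x6a blk=26 s=2: L1-HIT | VC [12, 10, 20]
  [12] addr=0x11 blk=4 s=0: MISS | VC [10, 20, 28]
  [13] addr=0x22 blk=8 s=0: MISS | VC [20, 28, 4]
  [14] addr=0x11 blk=4 s=0: VC-HIT | VC [20, 28, 8]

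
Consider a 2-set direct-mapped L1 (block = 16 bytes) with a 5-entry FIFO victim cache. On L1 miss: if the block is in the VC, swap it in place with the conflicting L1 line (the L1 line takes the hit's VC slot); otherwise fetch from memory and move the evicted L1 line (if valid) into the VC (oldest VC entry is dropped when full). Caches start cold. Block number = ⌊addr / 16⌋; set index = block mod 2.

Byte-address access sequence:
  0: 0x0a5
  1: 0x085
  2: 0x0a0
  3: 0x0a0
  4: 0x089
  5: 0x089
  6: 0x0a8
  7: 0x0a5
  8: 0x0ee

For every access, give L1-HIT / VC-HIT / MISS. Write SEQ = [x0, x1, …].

#0 0xa5→b10/s0 MISS; vc=[]
#1 0x85→b8/s0 MISS; vc=[10]
#2 0xa0→b10/s0 VC-HIT; vc=[8]
#3 0xa0→b10/s0 L1-HIT; vc=[8]
#4 0x89→b8/s0 VC-HIT; vc=[10]
#5 0x89→b8/s0 L1-HIT; vc=[10]
#6 0xa8→b10/s0 VC-HIT; vc=[8]
#7 0xa5→b10/s0 L1-HIT; vc=[8]
#8 0xee→b14/s0 MISS; vc=[8,10]

SEQ = [MISS, MISS, VC-HIT, L1-HIT, VC-HIT, L1-HIT, VC-HIT, L1-HIT, MISS]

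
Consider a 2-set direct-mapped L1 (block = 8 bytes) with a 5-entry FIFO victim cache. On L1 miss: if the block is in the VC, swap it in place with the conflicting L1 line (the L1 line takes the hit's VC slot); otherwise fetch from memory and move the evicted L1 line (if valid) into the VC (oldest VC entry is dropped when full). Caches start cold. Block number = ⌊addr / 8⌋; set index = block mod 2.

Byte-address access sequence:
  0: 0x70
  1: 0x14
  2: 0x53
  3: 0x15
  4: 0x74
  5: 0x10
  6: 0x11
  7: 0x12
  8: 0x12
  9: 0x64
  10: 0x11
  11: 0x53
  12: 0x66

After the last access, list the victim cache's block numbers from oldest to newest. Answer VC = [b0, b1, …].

0: 0x70 (blk 14, set 0) → MISS  vc=[]
1: 0x14 (blk 2, set 0) → MISS  vc=[14]
2: 0x53 (blk 10, set 0) → MISS  vc=[14, 2]
3: 0x15 (blk 2, set 0) → VC-HIT  vc=[14, 10]
4: 0x74 (blk 14, set 0) → VC-HIT  vc=[2, 10]
5: 0x10 (blk 2, set 0) → VC-HIT  vc=[14, 10]
6: 0x11 (blk 2, set 0) → L1-HIT  vc=[14, 10]
7: 0x12 (blk 2, set 0) → L1-HIT  vc=[14, 10]
8: 0x12 (blk 2, set 0) → L1-HIT  vc=[14, 10]
9: 0x64 (blk 12, set 0) → MISS  vc=[14, 10, 2]
10: 0x11 (blk 2, set 0) → VC-HIT  vc=[14, 10, 12]
11: 0x53 (blk 10, set 0) → VC-HIT  vc=[14, 2, 12]
12: 0x66 (blk 12, set 0) → VC-HIT  vc=[14, 2, 10]

VC = [14, 2, 10]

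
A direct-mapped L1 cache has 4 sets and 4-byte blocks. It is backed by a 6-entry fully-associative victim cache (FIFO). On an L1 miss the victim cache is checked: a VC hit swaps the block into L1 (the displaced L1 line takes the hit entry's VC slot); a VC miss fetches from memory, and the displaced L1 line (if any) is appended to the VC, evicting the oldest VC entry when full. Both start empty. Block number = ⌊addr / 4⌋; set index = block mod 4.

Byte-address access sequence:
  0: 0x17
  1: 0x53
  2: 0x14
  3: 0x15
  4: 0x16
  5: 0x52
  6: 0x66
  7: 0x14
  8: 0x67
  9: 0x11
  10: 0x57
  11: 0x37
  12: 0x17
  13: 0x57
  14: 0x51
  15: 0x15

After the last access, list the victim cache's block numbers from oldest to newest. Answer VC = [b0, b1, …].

  [0] addr=0x17 blk=5 s=1: MISS | VC []
  [1] addr=0x53 blk=20 s=0: MISS | VC []
  [2] addr=0x14 blk=5 s=1: L1-HIT | VC []
  [3] addr=0x15 blk=5 s=1: L1-HIT | VC []
  [4] addr=0x16 blk=5 s=1: L1-HIT | VC []
  [5] addr=0x52 blk=20 s=0: L1-HIT | VC []
  [6] addr=0x66 blk=25 s=1: MISS | VC [5]
  [7] addr=0x14 blk=5 s=1: VC-HIT | VC [25]
  [8] addr=0x67 blk=25 s=1: VC-HIT | VC [5]
  [9] addr=0x11 blk=4 s=0: MISS | VC [5, 20]
  [10] addr=0x57 blk=21 s=1: MISS | VC [5, 20, 25]
  [11] addr=0x37 blk=13 s=1: MISS | VC [5, 20, 25, 21]
  [12] addr=0x17 blk=5 s=1: VC-HIT | VC [13, 20, 25, 21]
  [13] addr=0x57 blk=21 s=1: VC-HIT | VC [13, 20, 25, 5]
  [14] addr=0x51 blk=20 s=0: VC-HIT | VC [13, 4, 25, 5]
  [15] addr=0x15 blk=5 s=1: VC-HIT | VC [13, 4, 25, 21]

VC = [13, 4, 25, 21]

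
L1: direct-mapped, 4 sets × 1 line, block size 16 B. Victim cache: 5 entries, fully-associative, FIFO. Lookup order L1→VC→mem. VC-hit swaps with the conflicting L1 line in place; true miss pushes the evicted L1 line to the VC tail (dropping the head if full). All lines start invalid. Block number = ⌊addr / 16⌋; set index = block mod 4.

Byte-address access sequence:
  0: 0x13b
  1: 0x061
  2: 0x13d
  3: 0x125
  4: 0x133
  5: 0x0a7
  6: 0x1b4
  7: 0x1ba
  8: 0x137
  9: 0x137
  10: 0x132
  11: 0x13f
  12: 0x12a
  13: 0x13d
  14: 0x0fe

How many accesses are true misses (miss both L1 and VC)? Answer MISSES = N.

MISSES = 6

#0 0x13b→b19/s3 MISS; vc=[]
#1 0x61→b6/s2 MISS; vc=[]
#2 0x13d→b19/s3 L1-HIT; vc=[]
#3 0x125→b18/s2 MISS; vc=[6]
#4 0x133→b19/s3 L1-HIT; vc=[6]
#5 0xa7→b10/s2 MISS; vc=[6,18]
#6 0x1b4→b27/s3 MISS; vc=[6,18,19]
#7 0x1ba→b27/s3 L1-HIT; vc=[6,18,19]
#8 0x137→b19/s3 VC-HIT; vc=[6,18,27]
#9 0x137→b19/s3 L1-HIT; vc=[6,18,27]
#10 0x132→b19/s3 L1-HIT; vc=[6,18,27]
#11 0x13f→b19/s3 L1-HIT; vc=[6,18,27]
#12 0x12a→b18/s2 VC-HIT; vc=[6,10,27]
#13 0x13d→b19/s3 L1-HIT; vc=[6,10,27]
#14 0xfe→b15/s3 MISS; vc=[6,10,27,19]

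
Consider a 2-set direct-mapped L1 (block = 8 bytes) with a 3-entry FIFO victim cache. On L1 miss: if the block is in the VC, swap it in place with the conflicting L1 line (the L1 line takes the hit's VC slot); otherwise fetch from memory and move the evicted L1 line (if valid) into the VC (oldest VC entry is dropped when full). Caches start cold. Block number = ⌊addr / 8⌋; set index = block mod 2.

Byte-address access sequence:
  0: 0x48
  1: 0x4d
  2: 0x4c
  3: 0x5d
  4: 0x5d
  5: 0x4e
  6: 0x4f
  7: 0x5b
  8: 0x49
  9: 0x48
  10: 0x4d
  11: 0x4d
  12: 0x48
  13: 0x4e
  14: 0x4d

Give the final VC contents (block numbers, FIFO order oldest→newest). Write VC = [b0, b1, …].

VC = [11]

  [0] addr=0x48 blk=9 s=1: MISS | VC []
  [1] addr=0x4d blk=9 s=1: L1-HIT | VC []
  [2] addr=0x4c blk=9 s=1: L1-HIT | VC []
  [3] addr=0x5d blk=11 s=1: MISS | VC [9]
  [4] addr=0x5d blk=11 s=1: L1-HIT | VC [9]
  [5] addr=0x4e blk=9 s=1: VC-HIT | VC [11]
  [6] addr=0x4f blk=9 s=1: L1-HIT | VC [11]
  [7] addr=0x5b blk=11 s=1: VC-HIT | VC [9]
  [8] addr=0x49 blk=9 s=1: VC-HIT | VC [11]
  [9] addr=0x48 blk=9 s=1: L1-HIT | VC [11]
  [10] addr=0x4d blk=9 s=1: L1-HIT | VC [11]
  [11] addr=0x4d blk=9 s=1: L1-HIT | VC [11]
  [12] addr=0x48 blk=9 s=1: L1-HIT | VC [11]
  [13] addr=0x4e blk=9 s=1: L1-HIT | VC [11]
  [14] addr=0x4d blk=9 s=1: L1-HIT | VC [11]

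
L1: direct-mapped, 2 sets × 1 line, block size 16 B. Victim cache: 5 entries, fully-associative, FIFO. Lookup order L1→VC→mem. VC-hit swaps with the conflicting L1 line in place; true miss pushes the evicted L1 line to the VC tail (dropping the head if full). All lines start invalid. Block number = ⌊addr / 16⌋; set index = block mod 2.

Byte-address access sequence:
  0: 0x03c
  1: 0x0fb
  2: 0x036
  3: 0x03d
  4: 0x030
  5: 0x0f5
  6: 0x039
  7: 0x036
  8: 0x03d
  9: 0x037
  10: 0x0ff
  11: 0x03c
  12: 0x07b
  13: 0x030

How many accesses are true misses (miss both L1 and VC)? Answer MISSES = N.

  [0] addr=0x3c blk=3 s=1: MISS | VC []
  [1] addr=0xfb blk=15 s=1: MISS | VC [3]
  [2] addr=0x36 blk=3 s=1: VC-HIT | VC [15]
  [3] addr=0x3d blk=3 s=1: L1-HIT | VC [15]
  [4] addr=0x30 blk=3 s=1: L1-HIT | VC [15]
  [5] addr=0xf5 blk=15 s=1: VC-HIT | VC [3]
  [6] addr=0x39 blk=3 s=1: VC-HIT | VC [15]
  [7] addr=0x36 blk=3 s=1: L1-HIT | VC [15]
  [8] addr=0x3d blk=3 s=1: L1-HIT | VC [15]
  [9] addr=0x37 blk=3 s=1: L1-HIT | VC [15]
  [10] addr=0xff blk=15 s=1: VC-HIT | VC [3]
  [11] addr=0x3c blk=3 s=1: VC-HIT | VC [15]
  [12] addr=0x7b blk=7 s=1: MISS | VC [15, 3]
  [13] addr=0x30 blk=3 s=1: VC-HIT | VC [15, 7]

MISSES = 3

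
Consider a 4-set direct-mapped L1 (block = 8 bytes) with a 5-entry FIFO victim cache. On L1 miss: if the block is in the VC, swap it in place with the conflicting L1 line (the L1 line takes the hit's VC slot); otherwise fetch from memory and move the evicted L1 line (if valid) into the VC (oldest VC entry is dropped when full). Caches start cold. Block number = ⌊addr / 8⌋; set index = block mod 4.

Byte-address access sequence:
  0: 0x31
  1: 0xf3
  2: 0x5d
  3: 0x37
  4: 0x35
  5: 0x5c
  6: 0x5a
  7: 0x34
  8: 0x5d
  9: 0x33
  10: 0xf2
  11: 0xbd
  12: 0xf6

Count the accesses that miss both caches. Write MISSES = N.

0: 0x31 (blk 6, set 2) → MISS  vc=[]
1: 0xf3 (blk 30, set 2) → MISS  vc=[6]
2: 0x5d (blk 11, set 3) → MISS  vc=[6]
3: 0x37 (blk 6, set 2) → VC-HIT  vc=[30]
4: 0x35 (blk 6, set 2) → L1-HIT  vc=[30]
5: 0x5c (blk 11, set 3) → L1-HIT  vc=[30]
6: 0x5a (blk 11, set 3) → L1-HIT  vc=[30]
7: 0x34 (blk 6, set 2) → L1-HIT  vc=[30]
8: 0x5d (blk 11, set 3) → L1-HIT  vc=[30]
9: 0x33 (blk 6, set 2) → L1-HIT  vc=[30]
10: 0xf2 (blk 30, set 2) → VC-HIT  vc=[6]
11: 0xbd (blk 23, set 3) → MISS  vc=[6, 11]
12: 0xf6 (blk 30, set 2) → L1-HIT  vc=[6, 11]

MISSES = 4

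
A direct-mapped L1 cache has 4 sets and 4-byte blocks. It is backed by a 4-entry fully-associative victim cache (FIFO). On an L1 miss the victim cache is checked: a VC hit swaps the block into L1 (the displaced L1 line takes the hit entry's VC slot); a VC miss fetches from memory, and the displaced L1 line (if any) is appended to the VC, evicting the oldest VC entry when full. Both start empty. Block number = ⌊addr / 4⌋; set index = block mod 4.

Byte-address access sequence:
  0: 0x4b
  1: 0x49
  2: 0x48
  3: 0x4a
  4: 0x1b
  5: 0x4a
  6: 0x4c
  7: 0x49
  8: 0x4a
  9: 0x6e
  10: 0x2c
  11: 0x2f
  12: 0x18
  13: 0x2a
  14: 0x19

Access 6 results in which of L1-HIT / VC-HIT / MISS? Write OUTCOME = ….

OUTCOME = MISS

#0 0x4b→b18/s2 MISS; vc=[]
#1 0x49→b18/s2 L1-HIT; vc=[]
#2 0x48→b18/s2 L1-HIT; vc=[]
#3 0x4a→b18/s2 L1-HIT; vc=[]
#4 0x1b→b6/s2 MISS; vc=[18]
#5 0x4a→b18/s2 VC-HIT; vc=[6]
#6 0x4c→b19/s3 MISS; vc=[6]
#7 0x49→b18/s2 L1-HIT; vc=[6]
#8 0x4a→b18/s2 L1-HIT; vc=[6]
#9 0x6e→b27/s3 MISS; vc=[6,19]
#10 0x2c→b11/s3 MISS; vc=[6,19,27]
#11 0x2f→b11/s3 L1-HIT; vc=[6,19,27]
#12 0x18→b6/s2 VC-HIT; vc=[18,19,27]
#13 0x2a→b10/s2 MISS; vc=[18,19,27,6]
#14 0x19→b6/s2 VC-HIT; vc=[18,19,27,10]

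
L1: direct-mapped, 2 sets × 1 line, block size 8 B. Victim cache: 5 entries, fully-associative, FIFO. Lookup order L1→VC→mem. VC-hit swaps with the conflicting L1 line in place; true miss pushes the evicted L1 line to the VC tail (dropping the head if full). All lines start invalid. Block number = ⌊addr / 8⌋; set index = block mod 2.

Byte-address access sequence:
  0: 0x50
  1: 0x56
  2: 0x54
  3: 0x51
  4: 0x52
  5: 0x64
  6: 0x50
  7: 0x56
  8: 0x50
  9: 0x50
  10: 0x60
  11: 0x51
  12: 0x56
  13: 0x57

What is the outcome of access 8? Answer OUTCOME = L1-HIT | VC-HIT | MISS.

  [0] addr=0x50 blk=10 s=0: MISS | VC []
  [1] addr=0x56 blk=10 s=0: L1-HIT | VC []
  [2] addr=0x54 blk=10 s=0: L1-HIT | VC []
  [3] addr=0x51 blk=10 s=0: L1-HIT | VC []
  [4] addr=0x52 blk=10 s=0: L1-HIT | VC []
  [5] addr=0x64 blk=12 s=0: MISS | VC [10]
  [6] addr=0x50 blk=10 s=0: VC-HIT | VC [12]
  [7] addr=0x56 blk=10 s=0: L1-HIT | VC [12]
  [8] addr=0x50 blk=10 s=0: L1-HIT | VC [12]
  [9] addr=0x50 blk=10 s=0: L1-HIT | VC [12]
  [10] addr=0x60 blk=12 s=0: VC-HIT | VC [10]
  [11] addr=0x51 blk=10 s=0: VC-HIT | VC [12]
  [12] addr=0x56 blk=10 s=0: L1-HIT | VC [12]
  [13] addr=0x57 blk=10 s=0: L1-HIT | VC [12]

OUTCOME = L1-HIT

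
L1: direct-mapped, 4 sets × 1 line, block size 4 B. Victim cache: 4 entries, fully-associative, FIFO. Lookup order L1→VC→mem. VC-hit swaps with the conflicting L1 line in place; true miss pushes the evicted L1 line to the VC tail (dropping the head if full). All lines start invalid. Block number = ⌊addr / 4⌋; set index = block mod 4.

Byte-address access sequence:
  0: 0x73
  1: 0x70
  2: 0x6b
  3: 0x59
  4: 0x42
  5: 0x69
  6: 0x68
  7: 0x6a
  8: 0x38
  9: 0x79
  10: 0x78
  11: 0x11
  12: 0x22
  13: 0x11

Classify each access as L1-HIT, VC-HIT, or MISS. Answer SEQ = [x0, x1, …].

#0 0x73→b28/s0 MISS; vc=[]
#1 0x70→b28/s0 L1-HIT; vc=[]
#2 0x6b→b26/s2 MISS; vc=[]
#3 0x59→b22/s2 MISS; vc=[26]
#4 0x42→b16/s0 MISS; vc=[26,28]
#5 0x69→b26/s2 VC-HIT; vc=[22,28]
#6 0x68→b26/s2 L1-HIT; vc=[22,28]
#7 0x6a→b26/s2 L1-HIT; vc=[22,28]
#8 0x38→b14/s2 MISS; vc=[22,28,26]
#9 0x79→b30/s2 MISS; vc=[22,28,26,14]
#10 0x78→b30/s2 L1-HIT; vc=[22,28,26,14]
#11 0x11→b4/s0 MISS; vc=[28,26,14,16]
#12 0x22→b8/s0 MISS; vc=[26,14,16,4]
#13 0x11→b4/s0 VC-HIT; vc=[26,14,16,8]

SEQ = [MISS, L1-HIT, MISS, MISS, MISS, VC-HIT, L1-HIT, L1-HIT, MISS, MISS, L1-HIT, MISS, MISS, VC-HIT]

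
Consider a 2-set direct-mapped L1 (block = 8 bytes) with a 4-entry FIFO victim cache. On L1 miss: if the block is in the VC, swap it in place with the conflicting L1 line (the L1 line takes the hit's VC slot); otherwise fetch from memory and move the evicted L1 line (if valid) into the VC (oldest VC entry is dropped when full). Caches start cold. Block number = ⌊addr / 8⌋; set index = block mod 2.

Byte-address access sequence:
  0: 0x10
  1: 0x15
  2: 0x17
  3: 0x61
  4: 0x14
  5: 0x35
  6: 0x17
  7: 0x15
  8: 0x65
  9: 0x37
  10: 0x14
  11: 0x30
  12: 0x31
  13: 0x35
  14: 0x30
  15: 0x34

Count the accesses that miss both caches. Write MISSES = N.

MISSES = 3

  [0] addr=0x10 blk=2 s=0: MISS | VC []
  [1] addr=0x15 blk=2 s=0: L1-HIT | VC []
  [2] addr=0x17 blk=2 s=0: L1-HIT | VC []
  [3] addr=0x61 blk=12 s=0: MISS | VC [2]
  [4] addr=0x14 blk=2 s=0: VC-HIT | VC [12]
  [5] addr=0x35 blk=6 s=0: MISS | VC [12, 2]
  [6] addr=0x17 blk=2 s=0: VC-HIT | VC [12, 6]
  [7] addr=0x15 blk=2 s=0: L1-HIT | VC [12, 6]
  [8] addr=0x65 blk=12 s=0: VC-HIT | VC [2, 6]
  [9] addr=0x37 blk=6 s=0: VC-HIT | VC [2, 12]
  [10] addr=0x14 blk=2 s=0: VC-HIT | VC [6, 12]
  [11] addr=0x30 blk=6 s=0: VC-HIT | VC [2, 12]
  [12] addr=0x31 blk=6 s=0: L1-HIT | VC [2, 12]
  [13] addr=0x35 blk=6 s=0: L1-HIT | VC [2, 12]
  [14] addr=0x30 blk=6 s=0: L1-HIT | VC [2, 12]
  [15] addr=0x34 blk=6 s=0: L1-HIT | VC [2, 12]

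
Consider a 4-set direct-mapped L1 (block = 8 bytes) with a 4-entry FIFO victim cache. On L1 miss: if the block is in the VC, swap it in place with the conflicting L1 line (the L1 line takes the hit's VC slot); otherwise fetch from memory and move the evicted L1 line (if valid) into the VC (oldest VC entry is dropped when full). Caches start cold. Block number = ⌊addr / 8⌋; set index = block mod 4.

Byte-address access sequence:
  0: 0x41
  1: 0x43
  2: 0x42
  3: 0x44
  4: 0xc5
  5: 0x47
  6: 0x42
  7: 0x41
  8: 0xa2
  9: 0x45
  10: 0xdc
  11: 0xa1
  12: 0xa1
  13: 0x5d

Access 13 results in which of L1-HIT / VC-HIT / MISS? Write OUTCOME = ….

#0 0x41→b8/s0 MISS; vc=[]
#1 0x43→b8/s0 L1-HIT; vc=[]
#2 0x42→b8/s0 L1-HIT; vc=[]
#3 0x44→b8/s0 L1-HIT; vc=[]
#4 0xc5→b24/s0 MISS; vc=[8]
#5 0x47→b8/s0 VC-HIT; vc=[24]
#6 0x42→b8/s0 L1-HIT; vc=[24]
#7 0x41→b8/s0 L1-HIT; vc=[24]
#8 0xa2→b20/s0 MISS; vc=[24,8]
#9 0x45→b8/s0 VC-HIT; vc=[24,20]
#10 0xdc→b27/s3 MISS; vc=[24,20]
#11 0xa1→b20/s0 VC-HIT; vc=[24,8]
#12 0xa1→b20/s0 L1-HIT; vc=[24,8]
#13 0x5d→b11/s3 MISS; vc=[24,8,27]

OUTCOME = MISS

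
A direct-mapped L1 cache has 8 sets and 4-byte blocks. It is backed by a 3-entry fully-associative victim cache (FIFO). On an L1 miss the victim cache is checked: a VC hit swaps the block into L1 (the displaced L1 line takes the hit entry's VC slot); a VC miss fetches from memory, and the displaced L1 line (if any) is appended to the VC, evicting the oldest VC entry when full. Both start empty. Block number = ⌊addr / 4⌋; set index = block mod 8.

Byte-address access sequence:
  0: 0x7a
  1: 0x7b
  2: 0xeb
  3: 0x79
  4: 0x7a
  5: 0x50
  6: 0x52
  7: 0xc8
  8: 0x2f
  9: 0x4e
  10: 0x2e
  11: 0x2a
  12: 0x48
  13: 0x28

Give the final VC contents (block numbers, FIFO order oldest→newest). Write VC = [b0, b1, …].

VC = [19, 50, 18]

  [0] addr=0x7a blk=30 s=6: MISS | VC []
  [1] addr=0x7b blk=30 s=6: L1-HIT | VC []
  [2] addr=0xeb blk=58 s=2: MISS | VC []
  [3] addr=0x79 blk=30 s=6: L1-HIT | VC []
  [4] addr=0x7a blk=30 s=6: L1-HIT | VC []
  [5] addr=0x50 blk=20 s=4: MISS | VC []
  [6] addr=0x52 blk=20 s=4: L1-HIT | VC []
  [7] addr=0xc8 blk=50 s=2: MISS | VC [58]
  [8] addr=0x2f blk=11 s=3: MISS | VC [58]
  [9] addr=0x4e blk=19 s=3: MISS | VC [58, 11]
  [10] addr=0x2e blk=11 s=3: VC-HIT | VC [58, 19]
  [11] addr=0x2a blk=10 s=2: MISS | VC [58, 19, 50]
  [12] addr=0x48 blk=18 s=2: MISS | VC [19, 50, 10]
  [13] addr=0x28 blk=10 s=2: VC-HIT | VC [19, 50, 18]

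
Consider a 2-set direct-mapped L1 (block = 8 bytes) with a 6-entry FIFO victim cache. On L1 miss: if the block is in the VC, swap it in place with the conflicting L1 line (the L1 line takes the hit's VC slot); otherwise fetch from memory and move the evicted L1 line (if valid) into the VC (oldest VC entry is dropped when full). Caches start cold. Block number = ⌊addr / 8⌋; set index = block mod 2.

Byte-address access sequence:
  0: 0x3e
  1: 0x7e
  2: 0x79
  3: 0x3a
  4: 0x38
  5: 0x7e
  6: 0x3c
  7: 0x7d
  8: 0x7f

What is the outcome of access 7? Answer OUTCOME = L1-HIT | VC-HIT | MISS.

OUTCOME = VC-HIT

  [0] addr=0x3e blk=7 s=1: MISS | VC []
  [1] addr=0x7e blk=15 s=1: MISS | VC [7]
  [2] addr=0x79 blk=15 s=1: L1-HIT | VC [7]
  [3] addr=0x3a blk=7 s=1: VC-HIT | VC [15]
  [4] addr=0x38 blk=7 s=1: L1-HIT | VC [15]
  [5] addr=0x7e blk=15 s=1: VC-HIT | VC [7]
  [6] addr=0x3c blk=7 s=1: VC-HIT | VC [15]
  [7] addr=0x7d blk=15 s=1: VC-HIT | VC [7]
  [8] addr=0x7f blk=15 s=1: L1-HIT | VC [7]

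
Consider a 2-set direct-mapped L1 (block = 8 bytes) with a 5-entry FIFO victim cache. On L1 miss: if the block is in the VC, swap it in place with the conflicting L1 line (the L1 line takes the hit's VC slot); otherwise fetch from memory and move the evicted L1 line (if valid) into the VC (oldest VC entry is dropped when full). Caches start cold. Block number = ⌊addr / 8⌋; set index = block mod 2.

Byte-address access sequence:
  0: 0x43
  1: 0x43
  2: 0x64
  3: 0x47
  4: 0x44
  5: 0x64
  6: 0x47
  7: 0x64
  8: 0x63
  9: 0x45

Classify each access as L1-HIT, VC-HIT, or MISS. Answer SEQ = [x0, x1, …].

0: 0x43 (blk 8, set 0) → MISS  vc=[]
1: 0x43 (blk 8, set 0) → L1-HIT  vc=[]
2: 0x64 (blk 12, set 0) → MISS  vc=[8]
3: 0x47 (blk 8, set 0) → VC-HIT  vc=[12]
4: 0x44 (blk 8, set 0) → L1-HIT  vc=[12]
5: 0x64 (blk 12, set 0) → VC-HIT  vc=[8]
6: 0x47 (blk 8, set 0) → VC-HIT  vc=[12]
7: 0x64 (blk 12, set 0) → VC-HIT  vc=[8]
8: 0x63 (blk 12, set 0) → L1-HIT  vc=[8]
9: 0x45 (blk 8, set 0) → VC-HIT  vc=[12]

SEQ = [MISS, L1-HIT, MISS, VC-HIT, L1-HIT, VC-HIT, VC-HIT, VC-HIT, L1-HIT, VC-HIT]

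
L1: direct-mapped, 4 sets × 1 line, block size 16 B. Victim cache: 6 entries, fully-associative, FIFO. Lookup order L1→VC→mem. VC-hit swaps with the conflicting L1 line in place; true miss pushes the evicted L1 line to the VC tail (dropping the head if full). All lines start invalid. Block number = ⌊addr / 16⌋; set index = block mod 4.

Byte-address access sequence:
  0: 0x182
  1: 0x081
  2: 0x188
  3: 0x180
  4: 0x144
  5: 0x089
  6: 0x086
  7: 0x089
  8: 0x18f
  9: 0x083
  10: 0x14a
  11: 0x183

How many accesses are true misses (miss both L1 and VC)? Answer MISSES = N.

#0 0x182→b24/s0 MISS; vc=[]
#1 0x81→b8/s0 MISS; vc=[24]
#2 0x188→b24/s0 VC-HIT; vc=[8]
#3 0x180→b24/s0 L1-HIT; vc=[8]
#4 0x144→b20/s0 MISS; vc=[8,24]
#5 0x89→b8/s0 VC-HIT; vc=[20,24]
#6 0x86→b8/s0 L1-HIT; vc=[20,24]
#7 0x89→b8/s0 L1-HIT; vc=[20,24]
#8 0x18f→b24/s0 VC-HIT; vc=[20,8]
#9 0x83→b8/s0 VC-HIT; vc=[20,24]
#10 0x14a→b20/s0 VC-HIT; vc=[8,24]
#11 0x183→b24/s0 VC-HIT; vc=[8,20]

MISSES = 3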